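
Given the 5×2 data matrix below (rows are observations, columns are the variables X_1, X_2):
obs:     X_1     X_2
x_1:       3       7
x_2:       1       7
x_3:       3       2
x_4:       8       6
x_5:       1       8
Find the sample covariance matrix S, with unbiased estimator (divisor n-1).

Step 1 — column means:
  mean(X_1) = (3 + 1 + 3 + 8 + 1) / 5 = 16/5 = 3.2
  mean(X_2) = (7 + 7 + 2 + 6 + 8) / 5 = 30/5 = 6

Step 2 — sample covariance S[i,j] = (1/(n-1)) · Σ_k (x_{k,i} - mean_i) · (x_{k,j} - mean_j), with n-1 = 4.
  S[X_1,X_1] = ((-0.2)·(-0.2) + (-2.2)·(-2.2) + (-0.2)·(-0.2) + (4.8)·(4.8) + (-2.2)·(-2.2)) / 4 = 32.8/4 = 8.2
  S[X_1,X_2] = ((-0.2)·(1) + (-2.2)·(1) + (-0.2)·(-4) + (4.8)·(0) + (-2.2)·(2)) / 4 = -6/4 = -1.5
  S[X_2,X_2] = ((1)·(1) + (1)·(1) + (-4)·(-4) + (0)·(0) + (2)·(2)) / 4 = 22/4 = 5.5

S is symmetric (S[j,i] = S[i,j]). Assembling:

S = [[8.2, -1.5],
 [-1.5, 5.5]]


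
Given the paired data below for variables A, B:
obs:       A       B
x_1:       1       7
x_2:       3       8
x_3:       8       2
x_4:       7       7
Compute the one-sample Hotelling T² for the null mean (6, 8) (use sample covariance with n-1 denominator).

Step 1 — sample mean vector:
  mean(A) = (1 + 3 + 8 + 7) / 4 = 19/4 = 4.75
  mean(B) = (7 + 8 + 2 + 7) / 4 = 24/4 = 6
  x̄ = (4.75, 6),  deviation x̄ - mu_0 = (4.75, 6) - (6, 8) = (-1.25, -2).

Step 2 — sample covariance matrix, S[i,j] = (1/(n-1)) · Σ_k (x_{k,i} - mean_i) · (x_{k,j} - mean_j), divisor n-1 = 3:
  S[A,A] = ((-3.75)·(-3.75) + (-1.75)·(-1.75) + (3.25)·(3.25) + (2.25)·(2.25)) / 3 = 32.75/3 = 10.9167
  S[A,B] = ((-3.75)·(1) + (-1.75)·(2) + (3.25)·(-4) + (2.25)·(1)) / 3 = -18/3 = -6
  S[B,B] = ((1)·(1) + (2)·(2) + (-4)·(-4) + (1)·(1)) / 3 = 22/3 = 7.3333
  S = [[10.9167, -6],
 [-6, 7.3333]].

Step 3 — invert S. det(S) = 10.9167·7.3333 - (-6)² = 44.0556.
  S^{-1} = (1/det) · [[d, -b], [-b, a]] = [[0.1665, 0.1362],
 [0.1362, 0.2478]].

Step 4 — quadratic form (x̄ - mu_0)^T · S^{-1} · (x̄ - mu_0):
  S^{-1} · (x̄ - mu_0) = (-0.4805, -0.6658),
  (x̄ - mu_0)^T · [...] = (-1.25)·(-0.4805) + (-2)·(-0.6658) = 1.9322.

Step 5 — scale by n: T² = 4 · 1.9322 = 7.7289.

T² ≈ 7.7289


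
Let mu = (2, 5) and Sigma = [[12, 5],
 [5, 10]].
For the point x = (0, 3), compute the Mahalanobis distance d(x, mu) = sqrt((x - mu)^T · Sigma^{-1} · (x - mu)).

Step 1 — centre the observation: (x - mu) = (-2, -2).

Step 2 — invert Sigma. det(Sigma) = 12·10 - (5)² = 95.
  Sigma^{-1} = (1/det) · [[d, -b], [-b, a]] = [[0.1053, -0.0526],
 [-0.0526, 0.1263]].

Step 3 — form the quadratic (x - mu)^T · Sigma^{-1} · (x - mu):
  Sigma^{-1} · (x - mu) = (-0.1053, -0.1474).
  (x - mu)^T · [Sigma^{-1} · (x - mu)] = (-2)·(-0.1053) + (-2)·(-0.1474) = 0.5053.

Step 4 — take square root: d = √(0.5053) ≈ 0.7108.

d(x, mu) = √(0.5053) ≈ 0.7108


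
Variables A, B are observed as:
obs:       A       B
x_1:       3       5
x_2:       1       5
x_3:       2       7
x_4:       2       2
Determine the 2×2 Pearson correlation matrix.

Step 1 — column means:
  mean(A) = (3 + 1 + 2 + 2) / 4 = 8/4 = 2
  mean(B) = (5 + 5 + 7 + 2) / 4 = 19/4 = 4.75

Step 2 — sample variances and covariances s[i,j] = (1/(n-1)) · Σ_k (x_{k,i} - mean_i) · (x_{k,j} - mean_j), with n-1 = 3:
  s[A,A] = ((1)·(1) + (-1)·(-1) + (0)·(0) + (0)·(0)) / 3 = 2/3 = 0.6667
  s[A,B] = ((1)·(0.25) + (-1)·(0.25) + (0)·(2.25) + (0)·(-2.75)) / 3 = 0/3 = 0
  s[B,B] = ((0.25)·(0.25) + (0.25)·(0.25) + (2.25)·(2.25) + (-2.75)·(-2.75)) / 3 = 12.75/3 = 4.25
  Sample standard deviations s_i = √(s[i,i]):
  s(A) = √(0.6667) = 0.8165
  s(B) = √(4.25) = 2.0616

Step 3 — r_{ij} = s_{ij} / (s_i · s_j):
  r[A,A] = 1 (diagonal).
  r[A,B] = 0 / (0.8165 · 2.0616) = 0 / 1.6833 = 0
  r[B,B] = 1 (diagonal).

R is symmetric with unit diagonal. Assembling:

R = [[1, 0],
 [0, 1]]


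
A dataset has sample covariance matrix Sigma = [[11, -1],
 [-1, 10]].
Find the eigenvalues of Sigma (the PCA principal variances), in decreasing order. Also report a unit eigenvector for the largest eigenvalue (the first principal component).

Step 1 — characteristic polynomial of 2×2 Sigma:
  det(Sigma - λI) = λ² - trace · λ + det = 0.
  trace = 11 + 10 = 21, det = 11·10 - (-1)² = 109.
Step 2 — discriminant:
  Δ = trace² - 4·det = 441 - 436 = 5.
Step 3 — eigenvalues:
  λ = (trace ± √Δ)/2 = (21 ± 2.2361)/2,
  λ_1 = 11.618,  λ_2 = 9.382.

Step 4 — unit eigenvector for λ_1: solve (Sigma - λ_1 I)v = 0. First row:
  (11 - 11.618)·v_x + (-1)·v_y = 0, i.e. (-0.618)·v_x + (-1)·v_y = 0,
  so v ∝ (b, λ_1 - a) = (-1, 0.618); multiply by -1 so the first entry is positive: u = (1, -0.618).
  ||u|| = √((1)² + (-0.618)²) = √(1.382) ≈ 1.1756,
  v_1 = u/||u|| ≈ (0.8507, -0.5257) (||v_1|| = 1).

λ_1 = 11.618,  λ_2 = 9.382;  v_1 ≈ (0.8507, -0.5257)


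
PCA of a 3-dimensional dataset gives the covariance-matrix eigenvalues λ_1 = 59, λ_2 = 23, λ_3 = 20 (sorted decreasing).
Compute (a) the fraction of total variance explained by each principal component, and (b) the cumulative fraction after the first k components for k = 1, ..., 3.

Step 1 — total variance = trace(Sigma) = Σ λ_i = 59 + 23 + 20 = 102.

Step 2 — fraction explained by component i = λ_i / Σ λ:
  PC1: 59/102 = 0.5784
  PC2: 23/102 = 0.2255
  PC3: 20/102 = 0.1961

Step 3 — cumulative fraction after k components = (λ_1 + ... + λ_k) / Σ λ:
  k = 1: 59/102 = 0.5784
  k = 2: (59 + 23)/102 = 82/102 = 0.8039
  k = 3: (59 + 23 + 20)/102 = 102/102 = 1

Summary (fraction, with percent):

explained: PC1 0.5784 (57.84%), PC2 0.2255 (22.55%), PC3 0.1961 (19.61%);  cumulative: 0.5784, 0.8039, 1


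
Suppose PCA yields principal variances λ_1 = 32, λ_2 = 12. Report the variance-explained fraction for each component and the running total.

Step 1 — total variance = trace(Sigma) = Σ λ_i = 32 + 12 = 44.

Step 2 — fraction explained by component i = λ_i / Σ λ:
  PC1: 32/44 = 0.7273
  PC2: 12/44 = 0.2727

Step 3 — cumulative fraction after k components = (λ_1 + ... + λ_k) / Σ λ:
  k = 1: 32/44 = 0.7273
  k = 2: (32 + 12)/44 = 44/44 = 1

Summary (fraction, with percent):

explained: PC1 0.7273 (72.73%), PC2 0.2727 (27.27%);  cumulative: 0.7273, 1


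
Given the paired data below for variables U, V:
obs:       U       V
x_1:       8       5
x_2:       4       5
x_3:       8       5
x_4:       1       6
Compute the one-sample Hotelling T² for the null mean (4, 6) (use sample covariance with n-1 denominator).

Step 1 — sample mean vector:
  mean(U) = (8 + 4 + 8 + 1) / 4 = 21/4 = 5.25
  mean(V) = (5 + 5 + 5 + 6) / 4 = 21/4 = 5.25
  x̄ = (5.25, 5.25),  deviation x̄ - mu_0 = (5.25, 5.25) - (4, 6) = (1.25, -0.75).

Step 2 — sample covariance matrix, S[i,j] = (1/(n-1)) · Σ_k (x_{k,i} - mean_i) · (x_{k,j} - mean_j), divisor n-1 = 3:
  S[U,U] = ((2.75)·(2.75) + (-1.25)·(-1.25) + (2.75)·(2.75) + (-4.25)·(-4.25)) / 3 = 34.75/3 = 11.5833
  S[U,V] = ((2.75)·(-0.25) + (-1.25)·(-0.25) + (2.75)·(-0.25) + (-4.25)·(0.75)) / 3 = -4.25/3 = -1.4167
  S[V,V] = ((-0.25)·(-0.25) + (-0.25)·(-0.25) + (-0.25)·(-0.25) + (0.75)·(0.75)) / 3 = 0.75/3 = 0.25
  S = [[11.5833, -1.4167],
 [-1.4167, 0.25]].

Step 3 — invert S. det(S) = 11.5833·0.25 - (-1.4167)² = 0.8889.
  S^{-1} = (1/det) · [[d, -b], [-b, a]] = [[0.2812, 1.5937],
 [1.5937, 13.0312]].

Step 4 — quadratic form (x̄ - mu_0)^T · S^{-1} · (x̄ - mu_0):
  S^{-1} · (x̄ - mu_0) = (-0.8437, -7.7812),
  (x̄ - mu_0)^T · [...] = (1.25)·(-0.8437) + (-0.75)·(-7.7812) = 4.7812.

Step 5 — scale by n: T² = 4 · 4.7812 = 19.125.

T² ≈ 19.125


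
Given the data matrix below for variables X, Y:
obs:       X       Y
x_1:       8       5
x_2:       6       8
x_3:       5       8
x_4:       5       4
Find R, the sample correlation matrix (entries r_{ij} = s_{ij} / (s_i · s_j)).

Step 1 — column means:
  mean(X) = (8 + 6 + 5 + 5) / 4 = 24/4 = 6
  mean(Y) = (5 + 8 + 8 + 4) / 4 = 25/4 = 6.25

Step 2 — sample variances and covariances s[i,j] = (1/(n-1)) · Σ_k (x_{k,i} - mean_i) · (x_{k,j} - mean_j), with n-1 = 3:
  s[X,X] = ((2)·(2) + (0)·(0) + (-1)·(-1) + (-1)·(-1)) / 3 = 6/3 = 2
  s[X,Y] = ((2)·(-1.25) + (0)·(1.75) + (-1)·(1.75) + (-1)·(-2.25)) / 3 = -2/3 = -0.6667
  s[Y,Y] = ((-1.25)·(-1.25) + (1.75)·(1.75) + (1.75)·(1.75) + (-2.25)·(-2.25)) / 3 = 12.75/3 = 4.25
  Sample standard deviations s_i = √(s[i,i]):
  s(X) = √(2) = 1.4142
  s(Y) = √(4.25) = 2.0616

Step 3 — r_{ij} = s_{ij} / (s_i · s_j):
  r[X,X] = 1 (diagonal).
  r[X,Y] = -0.6667 / (1.4142 · 2.0616) = -0.6667 / 2.9155 = -0.2287
  r[Y,Y] = 1 (diagonal).

R is symmetric with unit diagonal. Assembling:

R = [[1, -0.2287],
 [-0.2287, 1]]


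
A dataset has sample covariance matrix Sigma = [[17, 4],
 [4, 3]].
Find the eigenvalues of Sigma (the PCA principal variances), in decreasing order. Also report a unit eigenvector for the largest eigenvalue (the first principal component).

Step 1 — characteristic polynomial of 2×2 Sigma:
  det(Sigma - λI) = λ² - trace · λ + det = 0.
  trace = 17 + 3 = 20, det = 17·3 - (4)² = 35.
Step 2 — discriminant:
  Δ = trace² - 4·det = 400 - 140 = 260.
Step 3 — eigenvalues:
  λ = (trace ± √Δ)/2 = (20 ± 16.1245)/2,
  λ_1 = 18.0623,  λ_2 = 1.9377.

Step 4 — unit eigenvector for λ_1: solve (Sigma - λ_1 I)v = 0. First row:
  (17 - 18.0623)·v_x + (4)·v_y = 0, i.e. (-1.0623)·v_x + (4)·v_y = 0,
  so v ∝ (b, λ_1 - a) = (4, 1.0623) = u.
  ||u|| = √((4)² + (1.0623)²) = √(17.1284) ≈ 4.1386,
  v_1 = u/||u|| ≈ (0.9665, 0.2567) (||v_1|| = 1).

λ_1 = 18.0623,  λ_2 = 1.9377;  v_1 ≈ (0.9665, 0.2567)


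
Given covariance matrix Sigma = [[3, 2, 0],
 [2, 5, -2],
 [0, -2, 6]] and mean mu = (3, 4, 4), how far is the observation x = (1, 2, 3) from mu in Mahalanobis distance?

Step 1 — centre the observation: (x - mu) = (-2, -2, -1).

Step 2 — invert Sigma (cofactor / det for 3×3, or solve directly):
  Sigma^{-1} = [[0.4815, -0.2222, -0.0741],
 [-0.2222, 0.3333, 0.1111],
 [-0.0741, 0.1111, 0.2037]].

Step 3 — form the quadratic (x - mu)^T · Sigma^{-1} · (x - mu):
  Sigma^{-1} · (x - mu) = (-0.4444, -0.3333, -0.2778).
  (x - mu)^T · [Sigma^{-1} · (x - mu)] = (-2)·(-0.4444) + (-2)·(-0.3333) + (-1)·(-0.2778) = 1.8333.

Step 4 — take square root: d = √(1.8333) ≈ 1.354.

d(x, mu) = √(1.8333) ≈ 1.354


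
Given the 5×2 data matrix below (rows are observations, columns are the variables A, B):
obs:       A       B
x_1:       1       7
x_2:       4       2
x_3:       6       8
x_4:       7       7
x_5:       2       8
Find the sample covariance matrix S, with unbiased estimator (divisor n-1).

Step 1 — column means:
  mean(A) = (1 + 4 + 6 + 7 + 2) / 5 = 20/5 = 4
  mean(B) = (7 + 2 + 8 + 7 + 8) / 5 = 32/5 = 6.4

Step 2 — sample covariance S[i,j] = (1/(n-1)) · Σ_k (x_{k,i} - mean_i) · (x_{k,j} - mean_j), with n-1 = 4.
  S[A,A] = ((-3)·(-3) + (0)·(0) + (2)·(2) + (3)·(3) + (-2)·(-2)) / 4 = 26/4 = 6.5
  S[A,B] = ((-3)·(0.6) + (0)·(-4.4) + (2)·(1.6) + (3)·(0.6) + (-2)·(1.6)) / 4 = 0/4 = 0
  S[B,B] = ((0.6)·(0.6) + (-4.4)·(-4.4) + (1.6)·(1.6) + (0.6)·(0.6) + (1.6)·(1.6)) / 4 = 25.2/4 = 6.3

S is symmetric (S[j,i] = S[i,j]). Assembling:

S = [[6.5, 0],
 [0, 6.3]]


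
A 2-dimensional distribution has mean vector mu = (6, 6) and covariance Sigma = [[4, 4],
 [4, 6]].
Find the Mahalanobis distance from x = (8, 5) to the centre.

Step 1 — centre the observation: (x - mu) = (2, -1).

Step 2 — invert Sigma. det(Sigma) = 4·6 - (4)² = 8.
  Sigma^{-1} = (1/det) · [[d, -b], [-b, a]] = [[0.75, -0.5],
 [-0.5, 0.5]].

Step 3 — form the quadratic (x - mu)^T · Sigma^{-1} · (x - mu):
  Sigma^{-1} · (x - mu) = (2, -1.5).
  (x - mu)^T · [Sigma^{-1} · (x - mu)] = (2)·(2) + (-1)·(-1.5) = 5.5.

Step 4 — take square root: d = √(5.5) ≈ 2.3452.

d(x, mu) = √(5.5) ≈ 2.3452


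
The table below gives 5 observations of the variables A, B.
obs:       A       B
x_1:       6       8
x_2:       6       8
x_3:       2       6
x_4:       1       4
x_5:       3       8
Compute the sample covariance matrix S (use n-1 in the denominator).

Step 1 — column means:
  mean(A) = (6 + 6 + 2 + 1 + 3) / 5 = 18/5 = 3.6
  mean(B) = (8 + 8 + 6 + 4 + 8) / 5 = 34/5 = 6.8

Step 2 — sample covariance S[i,j] = (1/(n-1)) · Σ_k (x_{k,i} - mean_i) · (x_{k,j} - mean_j), with n-1 = 4.
  S[A,A] = ((2.4)·(2.4) + (2.4)·(2.4) + (-1.6)·(-1.6) + (-2.6)·(-2.6) + (-0.6)·(-0.6)) / 4 = 21.2/4 = 5.3
  S[A,B] = ((2.4)·(1.2) + (2.4)·(1.2) + (-1.6)·(-0.8) + (-2.6)·(-2.8) + (-0.6)·(1.2)) / 4 = 13.6/4 = 3.4
  S[B,B] = ((1.2)·(1.2) + (1.2)·(1.2) + (-0.8)·(-0.8) + (-2.8)·(-2.8) + (1.2)·(1.2)) / 4 = 12.8/4 = 3.2

S is symmetric (S[j,i] = S[i,j]). Assembling:

S = [[5.3, 3.4],
 [3.4, 3.2]]


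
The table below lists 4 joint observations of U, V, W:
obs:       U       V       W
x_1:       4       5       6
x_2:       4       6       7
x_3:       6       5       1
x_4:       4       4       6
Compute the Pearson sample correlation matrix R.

Step 1 — column means:
  mean(U) = (4 + 4 + 6 + 4) / 4 = 18/4 = 4.5
  mean(V) = (5 + 6 + 5 + 4) / 4 = 20/4 = 5
  mean(W) = (6 + 7 + 1 + 6) / 4 = 20/4 = 5

Step 2 — sample variances and covariances s[i,j] = (1/(n-1)) · Σ_k (x_{k,i} - mean_i) · (x_{k,j} - mean_j), with n-1 = 3:
  s[U,U] = ((-0.5)·(-0.5) + (-0.5)·(-0.5) + (1.5)·(1.5) + (-0.5)·(-0.5)) / 3 = 3/3 = 1
  s[U,V] = ((-0.5)·(0) + (-0.5)·(1) + (1.5)·(0) + (-0.5)·(-1)) / 3 = 0/3 = 0
  s[U,W] = ((-0.5)·(1) + (-0.5)·(2) + (1.5)·(-4) + (-0.5)·(1)) / 3 = -8/3 = -2.6667
  s[V,V] = ((0)·(0) + (1)·(1) + (0)·(0) + (-1)·(-1)) / 3 = 2/3 = 0.6667
  s[V,W] = ((0)·(1) + (1)·(2) + (0)·(-4) + (-1)·(1)) / 3 = 1/3 = 0.3333
  s[W,W] = ((1)·(1) + (2)·(2) + (-4)·(-4) + (1)·(1)) / 3 = 22/3 = 7.3333
  Sample standard deviations s_i = √(s[i,i]):
  s(U) = √(1) = 1
  s(V) = √(0.6667) = 0.8165
  s(W) = √(7.3333) = 2.708

Step 3 — r_{ij} = s_{ij} / (s_i · s_j):
  r[U,U] = 1 (diagonal).
  r[U,V] = 0 / (1 · 0.8165) = 0 / 0.8165 = 0
  r[U,W] = -2.6667 / (1 · 2.708) = -2.6667 / 2.708 = -0.9847
  r[V,V] = 1 (diagonal).
  r[V,W] = 0.3333 / (0.8165 · 2.708) = 0.3333 / 2.2111 = 0.1508
  r[W,W] = 1 (diagonal).

R is symmetric with unit diagonal. Assembling:

R = [[1, 0, -0.9847],
 [0, 1, 0.1508],
 [-0.9847, 0.1508, 1]]


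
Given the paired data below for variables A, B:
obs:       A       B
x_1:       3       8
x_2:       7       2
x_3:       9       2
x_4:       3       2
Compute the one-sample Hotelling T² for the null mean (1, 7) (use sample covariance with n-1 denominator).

Step 1 — sample mean vector:
  mean(A) = (3 + 7 + 9 + 3) / 4 = 22/4 = 5.5
  mean(B) = (8 + 2 + 2 + 2) / 4 = 14/4 = 3.5
  x̄ = (5.5, 3.5),  deviation x̄ - mu_0 = (5.5, 3.5) - (1, 7) = (4.5, -3.5).

Step 2 — sample covariance matrix, S[i,j] = (1/(n-1)) · Σ_k (x_{k,i} - mean_i) · (x_{k,j} - mean_j), divisor n-1 = 3:
  S[A,A] = ((-2.5)·(-2.5) + (1.5)·(1.5) + (3.5)·(3.5) + (-2.5)·(-2.5)) / 3 = 27/3 = 9
  S[A,B] = ((-2.5)·(4.5) + (1.5)·(-1.5) + (3.5)·(-1.5) + (-2.5)·(-1.5)) / 3 = -15/3 = -5
  S[B,B] = ((4.5)·(4.5) + (-1.5)·(-1.5) + (-1.5)·(-1.5) + (-1.5)·(-1.5)) / 3 = 27/3 = 9
  S = [[9, -5],
 [-5, 9]].

Step 3 — invert S. det(S) = 9·9 - (-5)² = 56.
  S^{-1} = (1/det) · [[d, -b], [-b, a]] = [[0.1607, 0.0893],
 [0.0893, 0.1607]].

Step 4 — quadratic form (x̄ - mu_0)^T · S^{-1} · (x̄ - mu_0):
  S^{-1} · (x̄ - mu_0) = (0.4107, -0.1607),
  (x̄ - mu_0)^T · [...] = (4.5)·(0.4107) + (-3.5)·(-0.1607) = 2.4107.

Step 5 — scale by n: T² = 4 · 2.4107 = 9.6429.

T² ≈ 9.6429


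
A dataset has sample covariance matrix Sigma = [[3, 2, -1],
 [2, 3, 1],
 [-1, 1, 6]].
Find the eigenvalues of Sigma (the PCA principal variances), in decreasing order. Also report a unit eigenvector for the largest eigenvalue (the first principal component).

Step 1 — characteristic polynomial p(λ) = det(λI - Sigma) = λ³ - tr·λ² + c_1·λ - det, where tr = trace, c_1 = sum of the principal 2×2 minors, det = det(Sigma):
  tr = 3 + 3 + 6 = 12,
  c_1 = (3·3 - (2)²) + (3·6 - (-1)²) + (3·6 - (1)²) = 5 + 17 + 17 = 39,
  det = 3·(3·6 - (1)²) - (2)·((2)·6 - (1)·(-1)) + (-1)·((2)·(1) - 3·(-1)) = 3·(17) - (2)·(13) + (-1)·(5) = 20.
  So p(λ) = λ³ - 12λ² + 39λ - 20.
Step 2 — look for an integer root (rational root theorem: any rational root is an integer divisor of 20). Testing λ = 5:
  p(5) = 125 - 300 + 195 - 20 = 0  ✓
  Dividing out (λ - 5): p(λ) = (λ - 5)(λ² - 7λ + 4).
Step 3 — remaining eigenvalues from the quadratic λ² - 7λ + 4 = 0:
  Δ = 7² - 4·4 = 49 - 16 = 33,  λ = (7 ± √33)/2 = (7 ± 5.7446)/2 ≈ 6.3723 or 0.6277.
  Sorted: λ_1 = 6.3723,  λ_2 = 5,  λ_3 = 0.6277  (check: sum = 12 = tr ✓).

Step 4 — unit eigenvector for λ_1 ≈ 6.3723: v spans the null space of (Sigma - λ_1 I), whose rows are
  r_1 = (-3.3723, 2, -1),  r_2 = (2, -3.3723, 1),  r_3 = (-1, 1, -0.3723).
  v is orthogonal to every row, so take v ∝ r_1 × r_2 = ((2)·(1) - (-1)·(-3.3723), (-1)·(2) - (-3.3723)·(1), (-3.3723)·(-3.3723) - (2)·(2)) ≈ (-1.3723, 1.3723, 7.3723).
  Rescale (multiply by -1 so the first nonzero entry is positive): u = (1.3723, -1.3723, -7.3723).
  ||u|| = √((1.3723)² + (-1.3723)² + (-7.3723)²) = √(58.1168) ≈ 7.6234,  v_1 = u/||u|| ≈ (0.18, -0.18, -0.9671) (||v_1|| = 1).

λ_1 = 6.3723,  λ_2 = 5,  λ_3 = 0.6277;  v_1 ≈ (0.18, -0.18, -0.9671)


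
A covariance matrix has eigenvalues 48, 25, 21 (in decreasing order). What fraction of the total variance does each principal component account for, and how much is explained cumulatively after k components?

Step 1 — total variance = trace(Sigma) = Σ λ_i = 48 + 25 + 21 = 94.

Step 2 — fraction explained by component i = λ_i / Σ λ:
  PC1: 48/94 = 0.5106
  PC2: 25/94 = 0.266
  PC3: 21/94 = 0.2234

Step 3 — cumulative fraction after k components = (λ_1 + ... + λ_k) / Σ λ:
  k = 1: 48/94 = 0.5106
  k = 2: (48 + 25)/94 = 73/94 = 0.7766
  k = 3: (48 + 25 + 21)/94 = 94/94 = 1

Summary (fraction, with percent):

explained: PC1 0.5106 (51.06%), PC2 0.266 (26.6%), PC3 0.2234 (22.34%);  cumulative: 0.5106, 0.7766, 1


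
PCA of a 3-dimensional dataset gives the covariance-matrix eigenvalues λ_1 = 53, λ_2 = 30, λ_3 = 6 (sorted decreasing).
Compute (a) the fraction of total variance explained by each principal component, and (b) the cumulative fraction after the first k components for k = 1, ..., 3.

Step 1 — total variance = trace(Sigma) = Σ λ_i = 53 + 30 + 6 = 89.

Step 2 — fraction explained by component i = λ_i / Σ λ:
  PC1: 53/89 = 0.5955
  PC2: 30/89 = 0.3371
  PC3: 6/89 = 0.0674

Step 3 — cumulative fraction after k components = (λ_1 + ... + λ_k) / Σ λ:
  k = 1: 53/89 = 0.5955
  k = 2: (53 + 30)/89 = 83/89 = 0.9326
  k = 3: (53 + 30 + 6)/89 = 89/89 = 1

Summary (fraction, with percent):

explained: PC1 0.5955 (59.55%), PC2 0.3371 (33.71%), PC3 0.0674 (6.74%);  cumulative: 0.5955, 0.9326, 1


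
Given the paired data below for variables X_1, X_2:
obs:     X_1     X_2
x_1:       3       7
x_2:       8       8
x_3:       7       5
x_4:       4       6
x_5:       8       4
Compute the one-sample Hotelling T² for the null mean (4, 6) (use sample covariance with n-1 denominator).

Step 1 — sample mean vector:
  mean(X_1) = (3 + 8 + 7 + 4 + 8) / 5 = 30/5 = 6
  mean(X_2) = (7 + 8 + 5 + 6 + 4) / 5 = 30/5 = 6
  x̄ = (6, 6),  deviation x̄ - mu_0 = (6, 6) - (4, 6) = (2, 0).

Step 2 — sample covariance matrix, S[i,j] = (1/(n-1)) · Σ_k (x_{k,i} - mean_i) · (x_{k,j} - mean_j), divisor n-1 = 4:
  S[X_1,X_1] = ((-3)·(-3) + (2)·(2) + (1)·(1) + (-2)·(-2) + (2)·(2)) / 4 = 22/4 = 5.5
  S[X_1,X_2] = ((-3)·(1) + (2)·(2) + (1)·(-1) + (-2)·(0) + (2)·(-2)) / 4 = -4/4 = -1
  S[X_2,X_2] = ((1)·(1) + (2)·(2) + (-1)·(-1) + (0)·(0) + (-2)·(-2)) / 4 = 10/4 = 2.5
  S = [[5.5, -1],
 [-1, 2.5]].

Step 3 — invert S. det(S) = 5.5·2.5 - (-1)² = 12.75.
  S^{-1} = (1/det) · [[d, -b], [-b, a]] = [[0.1961, 0.0784],
 [0.0784, 0.4314]].

Step 4 — quadratic form (x̄ - mu_0)^T · S^{-1} · (x̄ - mu_0):
  S^{-1} · (x̄ - mu_0) = (0.3922, 0.1569),
  (x̄ - mu_0)^T · [...] = (2)·(0.3922) + (0)·(0.1569) = 0.7843.

Step 5 — scale by n: T² = 5 · 0.7843 = 3.9216.

T² ≈ 3.9216


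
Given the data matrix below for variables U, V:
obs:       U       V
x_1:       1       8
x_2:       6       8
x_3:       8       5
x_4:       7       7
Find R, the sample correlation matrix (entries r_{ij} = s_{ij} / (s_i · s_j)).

Step 1 — column means:
  mean(U) = (1 + 6 + 8 + 7) / 4 = 22/4 = 5.5
  mean(V) = (8 + 8 + 5 + 7) / 4 = 28/4 = 7

Step 2 — sample variances and covariances s[i,j] = (1/(n-1)) · Σ_k (x_{k,i} - mean_i) · (x_{k,j} - mean_j), with n-1 = 3:
  s[U,U] = ((-4.5)·(-4.5) + (0.5)·(0.5) + (2.5)·(2.5) + (1.5)·(1.5)) / 3 = 29/3 = 9.6667
  s[U,V] = ((-4.5)·(1) + (0.5)·(1) + (2.5)·(-2) + (1.5)·(0)) / 3 = -9/3 = -3
  s[V,V] = ((1)·(1) + (1)·(1) + (-2)·(-2) + (0)·(0)) / 3 = 6/3 = 2
  Sample standard deviations s_i = √(s[i,i]):
  s(U) = √(9.6667) = 3.1091
  s(V) = √(2) = 1.4142

Step 3 — r_{ij} = s_{ij} / (s_i · s_j):
  r[U,U] = 1 (diagonal).
  r[U,V] = -3 / (3.1091 · 1.4142) = -3 / 4.397 = -0.6823
  r[V,V] = 1 (diagonal).

R is symmetric with unit diagonal. Assembling:

R = [[1, -0.6823],
 [-0.6823, 1]]


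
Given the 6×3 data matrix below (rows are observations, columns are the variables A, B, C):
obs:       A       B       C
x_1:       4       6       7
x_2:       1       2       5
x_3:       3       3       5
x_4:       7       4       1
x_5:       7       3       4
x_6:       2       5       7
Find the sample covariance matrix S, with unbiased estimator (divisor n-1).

Step 1 — column means:
  mean(A) = (4 + 1 + 3 + 7 + 7 + 2) / 6 = 24/6 = 4
  mean(B) = (6 + 2 + 3 + 4 + 3 + 5) / 6 = 23/6 = 3.8333
  mean(C) = (7 + 5 + 5 + 1 + 4 + 7) / 6 = 29/6 = 4.8333

Step 2 — sample covariance S[i,j] = (1/(n-1)) · Σ_k (x_{k,i} - mean_i) · (x_{k,j} - mean_j), with n-1 = 5.
  S[A,A] = ((0)·(0) + (-3)·(-3) + (-1)·(-1) + (3)·(3) + (3)·(3) + (-2)·(-2)) / 5 = 32/5 = 6.4
  S[A,B] = ((0)·(2.1667) + (-3)·(-1.8333) + (-1)·(-0.8333) + (3)·(0.1667) + (3)·(-0.8333) + (-2)·(1.1667)) / 5 = 2/5 = 0.4
  S[A,C] = ((0)·(2.1667) + (-3)·(0.1667) + (-1)·(0.1667) + (3)·(-3.8333) + (3)·(-0.8333) + (-2)·(2.1667)) / 5 = -19/5 = -3.8
  S[B,B] = ((2.1667)·(2.1667) + (-1.8333)·(-1.8333) + (-0.8333)·(-0.8333) + (0.1667)·(0.1667) + (-0.8333)·(-0.8333) + (1.1667)·(1.1667)) / 5 = 10.8333/5 = 2.1667
  S[B,C] = ((2.1667)·(2.1667) + (-1.8333)·(0.1667) + (-0.8333)·(0.1667) + (0.1667)·(-3.8333) + (-0.8333)·(-0.8333) + (1.1667)·(2.1667)) / 5 = 6.8333/5 = 1.3667
  S[C,C] = ((2.1667)·(2.1667) + (0.1667)·(0.1667) + (0.1667)·(0.1667) + (-3.8333)·(-3.8333) + (-0.8333)·(-0.8333) + (2.1667)·(2.1667)) / 5 = 24.8333/5 = 4.9667

S is symmetric (S[j,i] = S[i,j]). Assembling:

S = [[6.4, 0.4, -3.8],
 [0.4, 2.1667, 1.3667],
 [-3.8, 1.3667, 4.9667]]


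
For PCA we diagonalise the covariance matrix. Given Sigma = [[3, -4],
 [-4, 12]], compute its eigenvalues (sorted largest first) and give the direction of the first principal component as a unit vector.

Step 1 — characteristic polynomial of 2×2 Sigma:
  det(Sigma - λI) = λ² - trace · λ + det = 0.
  trace = 3 + 12 = 15, det = 3·12 - (-4)² = 20.
Step 2 — discriminant:
  Δ = trace² - 4·det = 225 - 80 = 145.
Step 3 — eigenvalues:
  λ = (trace ± √Δ)/2 = (15 ± 12.0416)/2,
  λ_1 = 13.5208,  λ_2 = 1.4792.

Step 4 — unit eigenvector for λ_1: solve (Sigma - λ_1 I)v = 0. First row:
  (3 - 13.5208)·v_x + (-4)·v_y = 0, i.e. (-10.5208)·v_x + (-4)·v_y = 0,
  so v ∝ (b, λ_1 - a) = (-4, 10.5208); multiply by -1 so the first entry is positive: u = (4, -10.5208).
  ||u|| = √((4)² + (-10.5208)²) = √(126.6872) ≈ 11.2555,
  v_1 = u/||u|| ≈ (0.3554, -0.9347) (||v_1|| = 1).

λ_1 = 13.5208,  λ_2 = 1.4792;  v_1 ≈ (0.3554, -0.9347)


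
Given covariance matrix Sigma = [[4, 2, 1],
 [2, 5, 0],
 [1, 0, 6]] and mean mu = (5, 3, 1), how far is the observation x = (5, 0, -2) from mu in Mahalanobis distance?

Step 1 — centre the observation: (x - mu) = (0, -3, -3).

Step 2 — invert Sigma (cofactor / det for 3×3, or solve directly):
  Sigma^{-1} = [[0.3297, -0.1319, -0.0549],
 [-0.1319, 0.2527, 0.022],
 [-0.0549, 0.022, 0.1758]].

Step 3 — form the quadratic (x - mu)^T · Sigma^{-1} · (x - mu):
  Sigma^{-1} · (x - mu) = (0.5604, -0.8242, -0.5934).
  (x - mu)^T · [Sigma^{-1} · (x - mu)] = (0)·(0.5604) + (-3)·(-0.8242) + (-3)·(-0.5934) = 4.2527.

Step 4 — take square root: d = √(4.2527) ≈ 2.0622.

d(x, mu) = √(4.2527) ≈ 2.0622


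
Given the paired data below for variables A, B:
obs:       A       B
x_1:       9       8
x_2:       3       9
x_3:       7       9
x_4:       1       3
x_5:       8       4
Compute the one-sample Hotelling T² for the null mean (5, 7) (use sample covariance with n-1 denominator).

Step 1 — sample mean vector:
  mean(A) = (9 + 3 + 7 + 1 + 8) / 5 = 28/5 = 5.6
  mean(B) = (8 + 9 + 9 + 3 + 4) / 5 = 33/5 = 6.6
  x̄ = (5.6, 6.6),  deviation x̄ - mu_0 = (5.6, 6.6) - (5, 7) = (0.6, -0.4).

Step 2 — sample covariance matrix, S[i,j] = (1/(n-1)) · Σ_k (x_{k,i} - mean_i) · (x_{k,j} - mean_j), divisor n-1 = 4:
  S[A,A] = ((3.4)·(3.4) + (-2.6)·(-2.6) + (1.4)·(1.4) + (-4.6)·(-4.6) + (2.4)·(2.4)) / 4 = 47.2/4 = 11.8
  S[A,B] = ((3.4)·(1.4) + (-2.6)·(2.4) + (1.4)·(2.4) + (-4.6)·(-3.6) + (2.4)·(-2.6)) / 4 = 12.2/4 = 3.05
  S[B,B] = ((1.4)·(1.4) + (2.4)·(2.4) + (2.4)·(2.4) + (-3.6)·(-3.6) + (-2.6)·(-2.6)) / 4 = 33.2/4 = 8.3
  S = [[11.8, 3.05],
 [3.05, 8.3]].

Step 3 — invert S. det(S) = 11.8·8.3 - (3.05)² = 88.6375.
  S^{-1} = (1/det) · [[d, -b], [-b, a]] = [[0.0936, -0.0344],
 [-0.0344, 0.1331]].

Step 4 — quadratic form (x̄ - mu_0)^T · S^{-1} · (x̄ - mu_0):
  S^{-1} · (x̄ - mu_0) = (0.0699, -0.0739),
  (x̄ - mu_0)^T · [...] = (0.6)·(0.0699) + (-0.4)·(-0.0739) = 0.0715.

Step 5 — scale by n: T² = 5 · 0.0715 = 0.3576.

T² ≈ 0.3576


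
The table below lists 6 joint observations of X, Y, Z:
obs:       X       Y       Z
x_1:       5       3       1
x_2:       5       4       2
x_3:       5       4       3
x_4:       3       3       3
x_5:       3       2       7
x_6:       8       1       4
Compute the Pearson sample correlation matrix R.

Step 1 — column means:
  mean(X) = (5 + 5 + 5 + 3 + 3 + 8) / 6 = 29/6 = 4.8333
  mean(Y) = (3 + 4 + 4 + 3 + 2 + 1) / 6 = 17/6 = 2.8333
  mean(Z) = (1 + 2 + 3 + 3 + 7 + 4) / 6 = 20/6 = 3.3333

Step 2 — sample variances and covariances s[i,j] = (1/(n-1)) · Σ_k (x_{k,i} - mean_i) · (x_{k,j} - mean_j), with n-1 = 5:
  s[X,X] = ((0.1667)·(0.1667) + (0.1667)·(0.1667) + (0.1667)·(0.1667) + (-1.8333)·(-1.8333) + (-1.8333)·(-1.8333) + (3.1667)·(3.1667)) / 5 = 16.8333/5 = 3.3667
  s[X,Y] = ((0.1667)·(0.1667) + (0.1667)·(1.1667) + (0.1667)·(1.1667) + (-1.8333)·(0.1667) + (-1.8333)·(-0.8333) + (3.1667)·(-1.8333)) / 5 = -4.1667/5 = -0.8333
  s[X,Z] = ((0.1667)·(-2.3333) + (0.1667)·(-1.3333) + (0.1667)·(-0.3333) + (-1.8333)·(-0.3333) + (-1.8333)·(3.6667) + (3.1667)·(0.6667)) / 5 = -4.6667/5 = -0.9333
  s[Y,Y] = ((0.1667)·(0.1667) + (1.1667)·(1.1667) + (1.1667)·(1.1667) + (0.1667)·(0.1667) + (-0.8333)·(-0.8333) + (-1.8333)·(-1.8333)) / 5 = 6.8333/5 = 1.3667
  s[Y,Z] = ((0.1667)·(-2.3333) + (1.1667)·(-1.3333) + (1.1667)·(-0.3333) + (0.1667)·(-0.3333) + (-0.8333)·(3.6667) + (-1.8333)·(0.6667)) / 5 = -6.6667/5 = -1.3333
  s[Z,Z] = ((-2.3333)·(-2.3333) + (-1.3333)·(-1.3333) + (-0.3333)·(-0.3333) + (-0.3333)·(-0.3333) + (3.6667)·(3.6667) + (0.6667)·(0.6667)) / 5 = 21.3333/5 = 4.2667
  Sample standard deviations s_i = √(s[i,i]):
  s(X) = √(3.3667) = 1.8348
  s(Y) = √(1.3667) = 1.169
  s(Z) = √(4.2667) = 2.0656

Step 3 — r_{ij} = s_{ij} / (s_i · s_j):
  r[X,X] = 1 (diagonal).
  r[X,Y] = -0.8333 / (1.8348 · 1.169) = -0.8333 / 2.145 = -0.3885
  r[X,Z] = -0.9333 / (1.8348 · 2.0656) = -0.9333 / 3.79 = -0.2463
  r[Y,Y] = 1 (diagonal).
  r[Y,Z] = -1.3333 / (1.169 · 2.0656) = -1.3333 / 2.4148 = -0.5522
  r[Z,Z] = 1 (diagonal).

R is symmetric with unit diagonal. Assembling:

R = [[1, -0.3885, -0.2463],
 [-0.3885, 1, -0.5522],
 [-0.2463, -0.5522, 1]]


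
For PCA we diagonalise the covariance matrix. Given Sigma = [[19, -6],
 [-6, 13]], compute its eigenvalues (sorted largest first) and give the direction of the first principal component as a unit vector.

Step 1 — characteristic polynomial of 2×2 Sigma:
  det(Sigma - λI) = λ² - trace · λ + det = 0.
  trace = 19 + 13 = 32, det = 19·13 - (-6)² = 211.
Step 2 — discriminant:
  Δ = trace² - 4·det = 1024 - 844 = 180.
Step 3 — eigenvalues:
  λ = (trace ± √Δ)/2 = (32 ± 13.4164)/2,
  λ_1 = 22.7082,  λ_2 = 9.2918.

Step 4 — unit eigenvector for λ_1: solve (Sigma - λ_1 I)v = 0. First row:
  (19 - 22.7082)·v_x + (-6)·v_y = 0, i.e. (-3.7082)·v_x + (-6)·v_y = 0,
  so v ∝ (b, λ_1 - a) = (-6, 3.7082); multiply by -1 so the first entry is positive: u = (6, -3.7082).
  ||u|| = √((6)² + (-3.7082)²) = √(49.7508) ≈ 7.0534,
  v_1 = u/||u|| ≈ (0.8507, -0.5257) (||v_1|| = 1).

λ_1 = 22.7082,  λ_2 = 9.2918;  v_1 ≈ (0.8507, -0.5257)


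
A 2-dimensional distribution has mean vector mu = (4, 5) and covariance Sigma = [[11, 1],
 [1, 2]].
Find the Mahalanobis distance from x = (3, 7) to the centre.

Step 1 — centre the observation: (x - mu) = (-1, 2).

Step 2 — invert Sigma. det(Sigma) = 11·2 - (1)² = 21.
  Sigma^{-1} = (1/det) · [[d, -b], [-b, a]] = [[0.0952, -0.0476],
 [-0.0476, 0.5238]].

Step 3 — form the quadratic (x - mu)^T · Sigma^{-1} · (x - mu):
  Sigma^{-1} · (x - mu) = (-0.1905, 1.0952).
  (x - mu)^T · [Sigma^{-1} · (x - mu)] = (-1)·(-0.1905) + (2)·(1.0952) = 2.381.

Step 4 — take square root: d = √(2.381) ≈ 1.543.

d(x, mu) = √(2.381) ≈ 1.543


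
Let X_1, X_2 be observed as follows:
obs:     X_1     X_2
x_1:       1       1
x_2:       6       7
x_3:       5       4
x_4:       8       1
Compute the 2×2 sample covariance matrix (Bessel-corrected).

Step 1 — column means:
  mean(X_1) = (1 + 6 + 5 + 8) / 4 = 20/4 = 5
  mean(X_2) = (1 + 7 + 4 + 1) / 4 = 13/4 = 3.25

Step 2 — sample covariance S[i,j] = (1/(n-1)) · Σ_k (x_{k,i} - mean_i) · (x_{k,j} - mean_j), with n-1 = 3.
  S[X_1,X_1] = ((-4)·(-4) + (1)·(1) + (0)·(0) + (3)·(3)) / 3 = 26/3 = 8.6667
  S[X_1,X_2] = ((-4)·(-2.25) + (1)·(3.75) + (0)·(0.75) + (3)·(-2.25)) / 3 = 6/3 = 2
  S[X_2,X_2] = ((-2.25)·(-2.25) + (3.75)·(3.75) + (0.75)·(0.75) + (-2.25)·(-2.25)) / 3 = 24.75/3 = 8.25

S is symmetric (S[j,i] = S[i,j]). Assembling:

S = [[8.6667, 2],
 [2, 8.25]]


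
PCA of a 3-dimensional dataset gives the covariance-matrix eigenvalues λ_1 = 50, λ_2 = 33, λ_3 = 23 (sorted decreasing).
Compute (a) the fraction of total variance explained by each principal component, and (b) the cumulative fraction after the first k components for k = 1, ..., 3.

Step 1 — total variance = trace(Sigma) = Σ λ_i = 50 + 33 + 23 = 106.

Step 2 — fraction explained by component i = λ_i / Σ λ:
  PC1: 50/106 = 0.4717
  PC2: 33/106 = 0.3113
  PC3: 23/106 = 0.217

Step 3 — cumulative fraction after k components = (λ_1 + ... + λ_k) / Σ λ:
  k = 1: 50/106 = 0.4717
  k = 2: (50 + 33)/106 = 83/106 = 0.783
  k = 3: (50 + 33 + 23)/106 = 106/106 = 1

Summary (fraction, with percent):

explained: PC1 0.4717 (47.17%), PC2 0.3113 (31.13%), PC3 0.217 (21.7%);  cumulative: 0.4717, 0.783, 1


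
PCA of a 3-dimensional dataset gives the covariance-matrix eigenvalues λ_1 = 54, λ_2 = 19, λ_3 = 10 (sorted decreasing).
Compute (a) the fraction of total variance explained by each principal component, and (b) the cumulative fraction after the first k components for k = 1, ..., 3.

Step 1 — total variance = trace(Sigma) = Σ λ_i = 54 + 19 + 10 = 83.

Step 2 — fraction explained by component i = λ_i / Σ λ:
  PC1: 54/83 = 0.6506
  PC2: 19/83 = 0.2289
  PC3: 10/83 = 0.1205

Step 3 — cumulative fraction after k components = (λ_1 + ... + λ_k) / Σ λ:
  k = 1: 54/83 = 0.6506
  k = 2: (54 + 19)/83 = 73/83 = 0.8795
  k = 3: (54 + 19 + 10)/83 = 83/83 = 1

Summary (fraction, with percent):

explained: PC1 0.6506 (65.06%), PC2 0.2289 (22.89%), PC3 0.1205 (12.05%);  cumulative: 0.6506, 0.8795, 1


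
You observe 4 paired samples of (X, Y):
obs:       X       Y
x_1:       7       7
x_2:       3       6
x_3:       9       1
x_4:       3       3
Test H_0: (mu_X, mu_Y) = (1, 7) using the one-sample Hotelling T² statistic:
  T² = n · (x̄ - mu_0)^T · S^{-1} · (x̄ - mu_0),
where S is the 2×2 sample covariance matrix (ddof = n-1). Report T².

Step 1 — sample mean vector:
  mean(X) = (7 + 3 + 9 + 3) / 4 = 22/4 = 5.5
  mean(Y) = (7 + 6 + 1 + 3) / 4 = 17/4 = 4.25
  x̄ = (5.5, 4.25),  deviation x̄ - mu_0 = (5.5, 4.25) - (1, 7) = (4.5, -2.75).

Step 2 — sample covariance matrix, S[i,j] = (1/(n-1)) · Σ_k (x_{k,i} - mean_i) · (x_{k,j} - mean_j), divisor n-1 = 3:
  S[X,X] = ((1.5)·(1.5) + (-2.5)·(-2.5) + (3.5)·(3.5) + (-2.5)·(-2.5)) / 3 = 27/3 = 9
  S[X,Y] = ((1.5)·(2.75) + (-2.5)·(1.75) + (3.5)·(-3.25) + (-2.5)·(-1.25)) / 3 = -8.5/3 = -2.8333
  S[Y,Y] = ((2.75)·(2.75) + (1.75)·(1.75) + (-3.25)·(-3.25) + (-1.25)·(-1.25)) / 3 = 22.75/3 = 7.5833
  S = [[9, -2.8333],
 [-2.8333, 7.5833]].

Step 3 — invert S. det(S) = 9·7.5833 - (-2.8333)² = 60.2222.
  S^{-1} = (1/det) · [[d, -b], [-b, a]] = [[0.1259, 0.047],
 [0.047, 0.1494]].

Step 4 — quadratic form (x̄ - mu_0)^T · S^{-1} · (x̄ - mu_0):
  S^{-1} · (x̄ - mu_0) = (0.4373, -0.1993),
  (x̄ - mu_0)^T · [...] = (4.5)·(0.4373) + (-2.75)·(-0.1993) = 2.5157.

Step 5 — scale by n: T² = 4 · 2.5157 = 10.0627.

T² ≈ 10.0627


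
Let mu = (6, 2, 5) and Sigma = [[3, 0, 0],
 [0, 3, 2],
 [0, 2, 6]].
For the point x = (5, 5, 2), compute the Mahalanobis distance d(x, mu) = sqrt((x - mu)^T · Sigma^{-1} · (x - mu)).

Step 1 — centre the observation: (x - mu) = (-1, 3, -3).

Step 2 — invert Sigma (cofactor / det for 3×3, or solve directly):
  Sigma^{-1} = [[0.3333, 0, 0],
 [0, 0.4286, -0.1429],
 [0, -0.1429, 0.2143]].

Step 3 — form the quadratic (x - mu)^T · Sigma^{-1} · (x - mu):
  Sigma^{-1} · (x - mu) = (-0.3333, 1.7143, -1.0714).
  (x - mu)^T · [Sigma^{-1} · (x - mu)] = (-1)·(-0.3333) + (3)·(1.7143) + (-3)·(-1.0714) = 8.6905.

Step 4 — take square root: d = √(8.6905) ≈ 2.948.

d(x, mu) = √(8.6905) ≈ 2.948


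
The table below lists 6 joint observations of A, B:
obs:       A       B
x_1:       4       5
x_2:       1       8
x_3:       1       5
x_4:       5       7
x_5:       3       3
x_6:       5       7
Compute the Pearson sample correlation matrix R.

Step 1 — column means:
  mean(A) = (4 + 1 + 1 + 5 + 3 + 5) / 6 = 19/6 = 3.1667
  mean(B) = (5 + 8 + 5 + 7 + 3 + 7) / 6 = 35/6 = 5.8333

Step 2 — sample variances and covariances s[i,j] = (1/(n-1)) · Σ_k (x_{k,i} - mean_i) · (x_{k,j} - mean_j), with n-1 = 5:
  s[A,A] = ((0.8333)·(0.8333) + (-2.1667)·(-2.1667) + (-2.1667)·(-2.1667) + (1.8333)·(1.8333) + (-0.1667)·(-0.1667) + (1.8333)·(1.8333)) / 5 = 16.8333/5 = 3.3667
  s[A,B] = ((0.8333)·(-0.8333) + (-2.1667)·(2.1667) + (-2.1667)·(-0.8333) + (1.8333)·(1.1667) + (-0.1667)·(-2.8333) + (1.8333)·(1.1667)) / 5 = 1.1667/5 = 0.2333
  s[B,B] = ((-0.8333)·(-0.8333) + (2.1667)·(2.1667) + (-0.8333)·(-0.8333) + (1.1667)·(1.1667) + (-2.8333)·(-2.8333) + (1.1667)·(1.1667)) / 5 = 16.8333/5 = 3.3667
  Sample standard deviations s_i = √(s[i,i]):
  s(A) = √(3.3667) = 1.8348
  s(B) = √(3.3667) = 1.8348

Step 3 — r_{ij} = s_{ij} / (s_i · s_j):
  r[A,A] = 1 (diagonal).
  r[A,B] = 0.2333 / (1.8348 · 1.8348) = 0.2333 / 3.3667 = 0.0693
  r[B,B] = 1 (diagonal).

R is symmetric with unit diagonal. Assembling:

R = [[1, 0.0693],
 [0.0693, 1]]


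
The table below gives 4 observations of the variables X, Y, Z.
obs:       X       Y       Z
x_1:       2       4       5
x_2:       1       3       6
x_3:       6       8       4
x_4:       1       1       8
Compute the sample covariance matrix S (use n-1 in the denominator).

Step 1 — column means:
  mean(X) = (2 + 1 + 6 + 1) / 4 = 10/4 = 2.5
  mean(Y) = (4 + 3 + 8 + 1) / 4 = 16/4 = 4
  mean(Z) = (5 + 6 + 4 + 8) / 4 = 23/4 = 5.75

Step 2 — sample covariance S[i,j] = (1/(n-1)) · Σ_k (x_{k,i} - mean_i) · (x_{k,j} - mean_j), with n-1 = 3.
  S[X,X] = ((-0.5)·(-0.5) + (-1.5)·(-1.5) + (3.5)·(3.5) + (-1.5)·(-1.5)) / 3 = 17/3 = 5.6667
  S[X,Y] = ((-0.5)·(0) + (-1.5)·(-1) + (3.5)·(4) + (-1.5)·(-3)) / 3 = 20/3 = 6.6667
  S[X,Z] = ((-0.5)·(-0.75) + (-1.5)·(0.25) + (3.5)·(-1.75) + (-1.5)·(2.25)) / 3 = -9.5/3 = -3.1667
  S[Y,Y] = ((0)·(0) + (-1)·(-1) + (4)·(4) + (-3)·(-3)) / 3 = 26/3 = 8.6667
  S[Y,Z] = ((0)·(-0.75) + (-1)·(0.25) + (4)·(-1.75) + (-3)·(2.25)) / 3 = -14/3 = -4.6667
  S[Z,Z] = ((-0.75)·(-0.75) + (0.25)·(0.25) + (-1.75)·(-1.75) + (2.25)·(2.25)) / 3 = 8.75/3 = 2.9167

S is symmetric (S[j,i] = S[i,j]). Assembling:

S = [[5.6667, 6.6667, -3.1667],
 [6.6667, 8.6667, -4.6667],
 [-3.1667, -4.6667, 2.9167]]


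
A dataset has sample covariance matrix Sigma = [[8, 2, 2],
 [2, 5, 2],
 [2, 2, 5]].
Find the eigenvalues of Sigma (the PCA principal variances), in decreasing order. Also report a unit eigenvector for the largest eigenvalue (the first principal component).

Step 1 — characteristic polynomial p(λ) = det(λI - Sigma) = λ³ - tr·λ² + c_1·λ - det, where tr = trace, c_1 = sum of the principal 2×2 minors, det = det(Sigma):
  tr = 8 + 5 + 5 = 18,
  c_1 = (8·5 - (2)²) + (8·5 - (2)²) + (5·5 - (2)²) = 36 + 36 + 21 = 93,
  det = 8·(5·5 - (2)²) - (2)·((2)·5 - (2)·(2)) + (2)·((2)·(2) - 5·(2)) = 8·(21) - (2)·(6) + (2)·(-6) = 144.
  So p(λ) = λ³ - 18λ² + 93λ - 144.
Step 2 — look for an integer root (rational root theorem: any rational root is an integer divisor of 144). Testing λ = 3:
  p(3) = 27 - 162 + 279 - 144 = 0  ✓
  Dividing out (λ - 3): p(λ) = (λ - 3)(λ² - 15λ + 48).
Step 3 — remaining eigenvalues from the quadratic λ² - 15λ + 48 = 0:
  Δ = 15² - 4·48 = 225 - 192 = 33,  λ = (15 ± √33)/2 = (15 ± 5.7446)/2 ≈ 10.3723 or 4.6277.
  Sorted: λ_1 = 10.3723,  λ_2 = 4.6277,  λ_3 = 3  (check: sum = 18 = tr ✓).

Step 4 — unit eigenvector for λ_1 ≈ 10.3723: v spans the null space of (Sigma - λ_1 I), whose rows are
  r_1 = (-2.3723, 2, 2),  r_2 = (2, -5.3723, 2),  r_3 = (2, 2, -5.3723).
  v is orthogonal to every row, so take v ∝ r_1 × r_2 = ((2)·(2) - (2)·(-5.3723), (2)·(2) - (-2.3723)·(2), (-2.3723)·(-5.3723) - (2)·(2)) ≈ (14.7446, 8.7446, 8.7446).
  Let u = (14.7446, 8.7446, 8.7446).
  ||u|| = √((14.7446)² + (8.7446)² + (8.7446)²) = √(370.3369) ≈ 19.2441,  v_1 = u/||u|| ≈ (0.7662, 0.4544, 0.4544) (||v_1|| = 1).

λ_1 = 10.3723,  λ_2 = 4.6277,  λ_3 = 3;  v_1 ≈ (0.7662, 0.4544, 0.4544)


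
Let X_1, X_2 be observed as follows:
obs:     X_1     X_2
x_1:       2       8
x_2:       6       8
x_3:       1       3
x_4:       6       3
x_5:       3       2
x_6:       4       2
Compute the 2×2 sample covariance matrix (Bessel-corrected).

Step 1 — column means:
  mean(X_1) = (2 + 6 + 1 + 6 + 3 + 4) / 6 = 22/6 = 3.6667
  mean(X_2) = (8 + 8 + 3 + 3 + 2 + 2) / 6 = 26/6 = 4.3333

Step 2 — sample covariance S[i,j] = (1/(n-1)) · Σ_k (x_{k,i} - mean_i) · (x_{k,j} - mean_j), with n-1 = 5.
  S[X_1,X_1] = ((-1.6667)·(-1.6667) + (2.3333)·(2.3333) + (-2.6667)·(-2.6667) + (2.3333)·(2.3333) + (-0.6667)·(-0.6667) + (0.3333)·(0.3333)) / 5 = 21.3333/5 = 4.2667
  S[X_1,X_2] = ((-1.6667)·(3.6667) + (2.3333)·(3.6667) + (-2.6667)·(-1.3333) + (2.3333)·(-1.3333) + (-0.6667)·(-2.3333) + (0.3333)·(-2.3333)) / 5 = 3.6667/5 = 0.7333
  S[X_2,X_2] = ((3.6667)·(3.6667) + (3.6667)·(3.6667) + (-1.3333)·(-1.3333) + (-1.3333)·(-1.3333) + (-2.3333)·(-2.3333) + (-2.3333)·(-2.3333)) / 5 = 41.3333/5 = 8.2667

S is symmetric (S[j,i] = S[i,j]). Assembling:

S = [[4.2667, 0.7333],
 [0.7333, 8.2667]]


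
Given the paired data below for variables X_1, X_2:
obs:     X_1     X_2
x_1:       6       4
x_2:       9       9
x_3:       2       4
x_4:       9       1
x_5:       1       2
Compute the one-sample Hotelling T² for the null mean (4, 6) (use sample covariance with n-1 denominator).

Step 1 — sample mean vector:
  mean(X_1) = (6 + 9 + 2 + 9 + 1) / 5 = 27/5 = 5.4
  mean(X_2) = (4 + 9 + 4 + 1 + 2) / 5 = 20/5 = 4
  x̄ = (5.4, 4),  deviation x̄ - mu_0 = (5.4, 4) - (4, 6) = (1.4, -2).

Step 2 — sample covariance matrix, S[i,j] = (1/(n-1)) · Σ_k (x_{k,i} - mean_i) · (x_{k,j} - mean_j), divisor n-1 = 4:
  S[X_1,X_1] = ((0.6)·(0.6) + (3.6)·(3.6) + (-3.4)·(-3.4) + (3.6)·(3.6) + (-4.4)·(-4.4)) / 4 = 57.2/4 = 14.3
  S[X_1,X_2] = ((0.6)·(0) + (3.6)·(5) + (-3.4)·(0) + (3.6)·(-3) + (-4.4)·(-2)) / 4 = 16/4 = 4
  S[X_2,X_2] = ((0)·(0) + (5)·(5) + (0)·(0) + (-3)·(-3) + (-2)·(-2)) / 4 = 38/4 = 9.5
  S = [[14.3, 4],
 [4, 9.5]].

Step 3 — invert S. det(S) = 14.3·9.5 - (4)² = 119.85.
  S^{-1} = (1/det) · [[d, -b], [-b, a]] = [[0.0793, -0.0334],
 [-0.0334, 0.1193]].

Step 4 — quadratic form (x̄ - mu_0)^T · S^{-1} · (x̄ - mu_0):
  S^{-1} · (x̄ - mu_0) = (0.1777, -0.2854),
  (x̄ - mu_0)^T · [...] = (1.4)·(0.1777) + (-2)·(-0.2854) = 0.8195.

Step 5 — scale by n: T² = 5 · 0.8195 = 4.0976.

T² ≈ 4.0976
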